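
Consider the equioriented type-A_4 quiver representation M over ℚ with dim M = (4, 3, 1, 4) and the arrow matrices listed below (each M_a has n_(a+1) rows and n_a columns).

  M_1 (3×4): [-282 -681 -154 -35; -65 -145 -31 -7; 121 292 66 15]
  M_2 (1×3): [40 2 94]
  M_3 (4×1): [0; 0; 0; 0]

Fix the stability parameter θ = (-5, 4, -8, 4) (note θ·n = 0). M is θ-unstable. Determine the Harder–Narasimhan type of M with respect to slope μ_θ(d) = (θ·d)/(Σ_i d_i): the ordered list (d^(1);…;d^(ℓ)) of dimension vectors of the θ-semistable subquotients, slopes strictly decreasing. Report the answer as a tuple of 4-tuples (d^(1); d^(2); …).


Via rank(M_{q-1}∘⋯∘M_p): M ≅ I[1,1], I[1,2]^2, I[1,3], I[4,4]^4.
μ_θ-semistable layers: μ^(1)=4; μ^(2)=-2; μ^(3)=-5

((0, 2, 0, 4); (0, 1, 1, 0); (4, 0, 0, 0))


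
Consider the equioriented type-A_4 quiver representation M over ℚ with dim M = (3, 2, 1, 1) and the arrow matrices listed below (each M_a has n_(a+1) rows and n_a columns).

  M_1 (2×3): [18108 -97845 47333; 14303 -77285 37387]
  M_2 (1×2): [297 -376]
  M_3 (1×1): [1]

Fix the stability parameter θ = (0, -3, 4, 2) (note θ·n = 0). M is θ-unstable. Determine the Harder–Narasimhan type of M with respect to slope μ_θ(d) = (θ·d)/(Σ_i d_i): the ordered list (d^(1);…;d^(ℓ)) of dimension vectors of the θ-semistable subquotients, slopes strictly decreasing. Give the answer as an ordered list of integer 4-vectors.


Via rank(M_{q-1}∘⋯∘M_p): M ≅ I[1,1], I[1,2], I[1,4].
μ_θ-semistable layers: μ^(1)=3; μ^(2)=0; μ^(3)=-3/2

((0, 0, 1, 1); (1, 0, 0, 0); (2, 2, 0, 0))


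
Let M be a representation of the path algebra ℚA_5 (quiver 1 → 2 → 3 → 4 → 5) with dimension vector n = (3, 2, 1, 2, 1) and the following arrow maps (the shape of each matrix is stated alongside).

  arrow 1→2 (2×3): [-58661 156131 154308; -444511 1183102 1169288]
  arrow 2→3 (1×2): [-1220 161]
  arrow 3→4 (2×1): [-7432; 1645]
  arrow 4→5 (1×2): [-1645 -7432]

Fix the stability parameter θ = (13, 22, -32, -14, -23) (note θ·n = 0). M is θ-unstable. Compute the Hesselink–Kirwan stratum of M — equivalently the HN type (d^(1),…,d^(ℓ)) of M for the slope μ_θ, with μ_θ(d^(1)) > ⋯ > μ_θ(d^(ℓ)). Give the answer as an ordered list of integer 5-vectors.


Interval decomposition of M: I[1,1], I[1,2], I[1,4], I[4,5].
HN type (ℓ=4): μ^(1)=22; μ^(2)=13; μ^(3)=-11/4; μ^(4)=-37/2

((0, 1, 0, 0, 0); (2, 0, 0, 0, 0); (1, 1, 1, 1, 0); (0, 0, 0, 1, 1))


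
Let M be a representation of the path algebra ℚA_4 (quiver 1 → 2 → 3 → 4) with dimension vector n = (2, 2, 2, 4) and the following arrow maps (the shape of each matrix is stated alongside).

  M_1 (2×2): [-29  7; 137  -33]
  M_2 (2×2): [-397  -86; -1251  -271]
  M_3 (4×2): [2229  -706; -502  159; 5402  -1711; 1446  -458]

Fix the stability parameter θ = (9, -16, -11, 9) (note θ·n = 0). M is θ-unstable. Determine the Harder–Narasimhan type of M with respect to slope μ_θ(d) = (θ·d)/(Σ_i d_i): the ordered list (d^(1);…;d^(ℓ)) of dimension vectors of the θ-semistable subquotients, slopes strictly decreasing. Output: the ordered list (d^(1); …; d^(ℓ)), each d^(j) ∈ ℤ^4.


Via rank(M_{q-1}∘⋯∘M_p): M ≅ I[1,4]^2, I[4,4]^2.
μ_θ-semistable layers: μ^(1)=9; μ^(2)=-6

((0, 0, 0, 4); (2, 2, 2, 0))


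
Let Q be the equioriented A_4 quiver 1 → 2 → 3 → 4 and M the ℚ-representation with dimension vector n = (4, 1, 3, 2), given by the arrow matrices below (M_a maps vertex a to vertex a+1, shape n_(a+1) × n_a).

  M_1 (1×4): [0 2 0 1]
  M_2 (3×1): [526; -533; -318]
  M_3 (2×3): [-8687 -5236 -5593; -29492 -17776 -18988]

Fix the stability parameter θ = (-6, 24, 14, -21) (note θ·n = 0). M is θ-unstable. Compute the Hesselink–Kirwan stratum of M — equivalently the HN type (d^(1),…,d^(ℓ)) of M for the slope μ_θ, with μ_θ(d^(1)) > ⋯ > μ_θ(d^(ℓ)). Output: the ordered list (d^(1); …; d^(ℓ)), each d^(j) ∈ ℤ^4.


Interval decomposition of M: I[1,1]^3, I[1,3], I[3,3], I[3,4], I[4,4].
HN type (ℓ=5): μ^(1)=19; μ^(2)=14; μ^(3)=-7/2; μ^(4)=-6; μ^(5)=-21

((0, 1, 1, 0); (0, 0, 1, 0); (0, 0, 1, 1); (4, 0, 0, 0); (0, 0, 0, 1))


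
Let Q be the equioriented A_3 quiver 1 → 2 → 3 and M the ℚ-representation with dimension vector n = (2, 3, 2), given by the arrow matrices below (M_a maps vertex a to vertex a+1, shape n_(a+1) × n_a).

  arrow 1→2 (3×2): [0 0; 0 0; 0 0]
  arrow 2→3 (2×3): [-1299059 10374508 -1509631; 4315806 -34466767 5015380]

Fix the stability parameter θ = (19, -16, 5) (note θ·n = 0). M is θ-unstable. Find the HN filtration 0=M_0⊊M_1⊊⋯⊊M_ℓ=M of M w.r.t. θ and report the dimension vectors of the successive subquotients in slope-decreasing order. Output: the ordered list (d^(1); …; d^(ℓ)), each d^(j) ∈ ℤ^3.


Via rank(M_{q-1}∘⋯∘M_p): M ≅ I[1,1]^2, I[2,2], I[2,3]^2.
μ_θ-semistable layers: μ^(1)=19; μ^(2)=5; μ^(3)=-16

((2, 0, 0); (0, 0, 2); (0, 3, 0))


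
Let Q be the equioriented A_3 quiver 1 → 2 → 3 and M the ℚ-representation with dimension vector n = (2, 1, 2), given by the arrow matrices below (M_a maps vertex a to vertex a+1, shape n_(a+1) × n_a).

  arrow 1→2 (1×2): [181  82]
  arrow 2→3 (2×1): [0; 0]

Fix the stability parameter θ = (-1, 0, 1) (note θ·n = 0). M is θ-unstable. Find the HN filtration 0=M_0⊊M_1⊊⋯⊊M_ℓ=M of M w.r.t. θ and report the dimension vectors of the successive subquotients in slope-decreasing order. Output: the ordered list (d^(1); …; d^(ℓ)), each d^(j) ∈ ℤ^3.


Interval decomposition of M: I[1,1], I[1,2], I[3,3]^2.
HN type (ℓ=3): μ^(1)=1; μ^(2)=0; μ^(3)=-1

((0, 0, 2); (0, 1, 0); (2, 0, 0))


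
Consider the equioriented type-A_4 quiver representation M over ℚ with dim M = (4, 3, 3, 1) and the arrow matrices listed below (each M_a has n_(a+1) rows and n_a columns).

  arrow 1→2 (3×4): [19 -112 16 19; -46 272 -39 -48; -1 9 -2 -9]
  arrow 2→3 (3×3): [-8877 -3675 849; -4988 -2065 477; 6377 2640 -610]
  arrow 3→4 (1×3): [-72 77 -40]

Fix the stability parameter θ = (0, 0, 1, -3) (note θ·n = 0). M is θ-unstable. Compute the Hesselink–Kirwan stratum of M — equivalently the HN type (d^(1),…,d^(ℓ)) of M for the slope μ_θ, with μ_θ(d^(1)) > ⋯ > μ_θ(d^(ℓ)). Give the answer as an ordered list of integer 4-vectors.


Interval decomposition of M: I[1,1], I[1,2], I[1,3], I[1,4], I[3,3].
HN type (ℓ=3): μ^(1)=1; μ^(2)=0; μ^(3)=-1/2

((0, 0, 2, 0); (3, 2, 0, 0); (1, 1, 1, 1))


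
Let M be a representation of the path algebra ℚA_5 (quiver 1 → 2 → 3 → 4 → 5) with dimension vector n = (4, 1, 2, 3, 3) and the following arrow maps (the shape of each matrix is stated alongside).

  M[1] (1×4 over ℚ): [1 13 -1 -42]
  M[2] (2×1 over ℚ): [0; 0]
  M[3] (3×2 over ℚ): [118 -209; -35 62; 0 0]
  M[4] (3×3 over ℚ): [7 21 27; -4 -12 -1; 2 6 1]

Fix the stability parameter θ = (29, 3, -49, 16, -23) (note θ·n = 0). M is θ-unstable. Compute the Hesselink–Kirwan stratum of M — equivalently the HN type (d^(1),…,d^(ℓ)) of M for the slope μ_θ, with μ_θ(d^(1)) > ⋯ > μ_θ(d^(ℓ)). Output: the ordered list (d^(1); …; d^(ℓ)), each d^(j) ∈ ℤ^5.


Via rank(M_{q-1}∘⋯∘M_p): M ≅ I[1,1]^3, I[1,2], I[3,4], I[3,5], I[4,5], I[5,5].
μ_θ-semistable layers: μ^(1)=29; μ^(2)=16; μ^(3)=-7/2; μ^(4)=-23; μ^(5)=-49

((3, 0, 0, 0, 0); (1, 1, 0, 1, 0); (0, 0, 0, 2, 2); (0, 0, 0, 0, 1); (0, 0, 2, 0, 0))


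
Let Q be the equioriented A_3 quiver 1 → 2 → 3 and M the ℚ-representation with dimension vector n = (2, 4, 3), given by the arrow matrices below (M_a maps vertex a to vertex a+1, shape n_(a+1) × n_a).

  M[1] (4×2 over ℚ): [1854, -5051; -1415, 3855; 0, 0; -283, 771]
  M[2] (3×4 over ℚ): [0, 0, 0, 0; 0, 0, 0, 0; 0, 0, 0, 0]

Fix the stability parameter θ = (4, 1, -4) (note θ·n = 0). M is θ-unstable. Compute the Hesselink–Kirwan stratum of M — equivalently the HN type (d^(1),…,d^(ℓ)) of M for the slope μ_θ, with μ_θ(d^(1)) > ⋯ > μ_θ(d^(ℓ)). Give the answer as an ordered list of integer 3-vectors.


Via rank(M_{q-1}∘⋯∘M_p): M ≅ I[1,2]^2, I[2,2]^2, I[3,3]^3.
μ_θ-semistable layers: μ^(1)=5/2; μ^(2)=1; μ^(3)=-4

((2, 2, 0); (0, 2, 0); (0, 0, 3))


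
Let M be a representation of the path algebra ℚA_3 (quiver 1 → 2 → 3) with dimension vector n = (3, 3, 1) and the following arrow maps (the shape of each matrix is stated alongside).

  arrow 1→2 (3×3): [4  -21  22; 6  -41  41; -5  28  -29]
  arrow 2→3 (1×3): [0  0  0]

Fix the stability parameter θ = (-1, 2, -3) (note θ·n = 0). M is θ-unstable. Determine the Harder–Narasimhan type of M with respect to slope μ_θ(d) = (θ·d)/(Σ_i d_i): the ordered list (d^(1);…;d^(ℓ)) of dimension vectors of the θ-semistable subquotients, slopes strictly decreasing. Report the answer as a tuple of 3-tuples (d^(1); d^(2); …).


Via rank(M_{q-1}∘⋯∘M_p): M ≅ I[1,2]^3, I[3,3].
μ_θ-semistable layers: μ^(1)=2; μ^(2)=-1; μ^(3)=-3

((0, 3, 0); (3, 0, 0); (0, 0, 1))


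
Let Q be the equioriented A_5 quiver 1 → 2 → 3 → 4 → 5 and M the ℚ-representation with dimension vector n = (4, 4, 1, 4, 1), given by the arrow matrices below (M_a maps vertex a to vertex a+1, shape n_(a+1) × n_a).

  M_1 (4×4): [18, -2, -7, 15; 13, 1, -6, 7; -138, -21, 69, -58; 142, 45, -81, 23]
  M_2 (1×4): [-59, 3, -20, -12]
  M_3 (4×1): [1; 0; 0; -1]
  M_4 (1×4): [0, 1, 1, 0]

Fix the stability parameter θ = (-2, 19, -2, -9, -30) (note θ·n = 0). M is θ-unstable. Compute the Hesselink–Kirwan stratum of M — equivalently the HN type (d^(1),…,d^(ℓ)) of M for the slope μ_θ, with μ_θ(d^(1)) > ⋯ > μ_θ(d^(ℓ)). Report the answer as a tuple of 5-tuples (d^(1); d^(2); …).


Interval decomposition of M: I[1,2]^3, I[1,4], I[4,4]^2, I[4,5].
HN type (ℓ=5): μ^(1)=19; μ^(2)=8/3; μ^(3)=-2; μ^(4)=-9; μ^(5)=-39/2

((0, 3, 0, 0, 0); (0, 1, 1, 1, 0); (4, 0, 0, 0, 0); (0, 0, 0, 2, 0); (0, 0, 0, 1, 1))


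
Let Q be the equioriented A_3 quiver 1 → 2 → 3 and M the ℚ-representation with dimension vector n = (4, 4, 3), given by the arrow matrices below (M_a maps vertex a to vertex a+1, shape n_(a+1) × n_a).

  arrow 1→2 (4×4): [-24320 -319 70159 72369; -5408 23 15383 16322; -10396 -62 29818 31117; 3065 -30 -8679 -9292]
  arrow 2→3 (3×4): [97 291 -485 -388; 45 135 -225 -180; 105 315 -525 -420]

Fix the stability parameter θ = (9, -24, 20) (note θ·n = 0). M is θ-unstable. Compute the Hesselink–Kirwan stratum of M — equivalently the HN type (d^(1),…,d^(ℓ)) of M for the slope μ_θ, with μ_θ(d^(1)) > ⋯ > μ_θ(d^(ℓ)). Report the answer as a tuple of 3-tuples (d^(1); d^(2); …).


Barcode: M ≅ I[1,2]^3, I[1,3], I[3,3]^2. HN layers by μ_θ (2 steps, strictly decreasing):
  μ^(1)=20; μ^(2)=-15/2

((0, 0, 3); (4, 4, 0))


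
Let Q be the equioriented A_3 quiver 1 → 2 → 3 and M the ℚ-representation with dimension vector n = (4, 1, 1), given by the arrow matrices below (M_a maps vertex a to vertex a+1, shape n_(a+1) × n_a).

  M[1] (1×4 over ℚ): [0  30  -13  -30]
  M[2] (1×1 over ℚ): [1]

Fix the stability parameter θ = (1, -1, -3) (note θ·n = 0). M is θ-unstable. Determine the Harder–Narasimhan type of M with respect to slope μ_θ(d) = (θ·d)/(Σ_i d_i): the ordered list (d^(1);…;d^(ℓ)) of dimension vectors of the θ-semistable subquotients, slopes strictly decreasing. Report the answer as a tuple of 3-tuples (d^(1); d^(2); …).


Barcode: M ≅ I[1,1]^3, I[1,3]. HN layers by μ_θ (2 steps, strictly decreasing):
  μ^(1)=1; μ^(2)=-1

((3, 0, 0); (1, 1, 1))


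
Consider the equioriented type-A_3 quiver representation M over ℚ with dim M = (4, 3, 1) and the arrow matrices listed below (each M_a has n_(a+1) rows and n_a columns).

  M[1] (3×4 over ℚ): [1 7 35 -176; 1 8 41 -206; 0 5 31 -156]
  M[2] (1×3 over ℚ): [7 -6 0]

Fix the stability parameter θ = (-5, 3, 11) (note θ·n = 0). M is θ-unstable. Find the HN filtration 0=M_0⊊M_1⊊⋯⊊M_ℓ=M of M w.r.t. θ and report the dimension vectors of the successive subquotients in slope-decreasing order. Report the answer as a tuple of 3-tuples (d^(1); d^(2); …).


Interval decomposition of M: I[1,1], I[1,2]^2, I[1,3].
HN type (ℓ=3): μ^(1)=11; μ^(2)=3; μ^(3)=-5

((0, 0, 1); (0, 3, 0); (4, 0, 0))


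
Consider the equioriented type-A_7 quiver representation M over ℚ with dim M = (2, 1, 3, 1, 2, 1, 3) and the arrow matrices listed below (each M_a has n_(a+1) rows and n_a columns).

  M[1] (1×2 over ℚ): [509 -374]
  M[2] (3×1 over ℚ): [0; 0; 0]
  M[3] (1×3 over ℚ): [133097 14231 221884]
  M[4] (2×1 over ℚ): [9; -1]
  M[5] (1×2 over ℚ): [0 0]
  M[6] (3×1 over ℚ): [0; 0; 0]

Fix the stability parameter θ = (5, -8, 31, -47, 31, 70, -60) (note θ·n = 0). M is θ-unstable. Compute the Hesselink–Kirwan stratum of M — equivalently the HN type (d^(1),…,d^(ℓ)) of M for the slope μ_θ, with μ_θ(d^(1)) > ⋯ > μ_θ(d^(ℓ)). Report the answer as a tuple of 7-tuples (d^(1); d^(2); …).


Via rank(M_{q-1}∘⋯∘M_p): M ≅ I[1,1], I[1,2], I[3,3]^2, I[3,5], I[5,5], I[6,6], I[7,7]^3.
μ_θ-semistable layers: μ^(1)=70; μ^(2)=31; μ^(3)=5; μ^(4)=-3/2; μ^(5)=-8; μ^(6)=-60

((0, 0, 0, 0, 0, 1, 0); (0, 0, 2, 0, 2, 0, 0); (1, 0, 0, 0, 0, 0, 0); (1, 1, 0, 0, 0, 0, 0); (0, 0, 1, 1, 0, 0, 0); (0, 0, 0, 0, 0, 0, 3))


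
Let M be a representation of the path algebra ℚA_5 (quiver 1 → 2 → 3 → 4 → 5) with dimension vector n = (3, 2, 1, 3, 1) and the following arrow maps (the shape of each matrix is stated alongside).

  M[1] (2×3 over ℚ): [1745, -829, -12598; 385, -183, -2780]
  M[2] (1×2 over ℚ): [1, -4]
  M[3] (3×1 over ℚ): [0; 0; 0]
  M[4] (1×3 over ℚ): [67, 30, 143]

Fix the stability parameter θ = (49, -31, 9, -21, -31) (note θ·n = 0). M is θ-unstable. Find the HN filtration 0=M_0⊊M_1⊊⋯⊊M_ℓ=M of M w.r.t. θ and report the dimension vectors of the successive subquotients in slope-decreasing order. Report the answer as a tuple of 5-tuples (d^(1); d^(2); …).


Interval decomposition of M: I[1,1], I[1,2], I[1,3], I[4,4]^2, I[4,5].
HN type (ℓ=4): μ^(1)=49; μ^(2)=9; μ^(3)=-21; μ^(4)=-26

((1, 0, 0, 0, 0); (2, 2, 1, 0, 0); (0, 0, 0, 2, 0); (0, 0, 0, 1, 1))


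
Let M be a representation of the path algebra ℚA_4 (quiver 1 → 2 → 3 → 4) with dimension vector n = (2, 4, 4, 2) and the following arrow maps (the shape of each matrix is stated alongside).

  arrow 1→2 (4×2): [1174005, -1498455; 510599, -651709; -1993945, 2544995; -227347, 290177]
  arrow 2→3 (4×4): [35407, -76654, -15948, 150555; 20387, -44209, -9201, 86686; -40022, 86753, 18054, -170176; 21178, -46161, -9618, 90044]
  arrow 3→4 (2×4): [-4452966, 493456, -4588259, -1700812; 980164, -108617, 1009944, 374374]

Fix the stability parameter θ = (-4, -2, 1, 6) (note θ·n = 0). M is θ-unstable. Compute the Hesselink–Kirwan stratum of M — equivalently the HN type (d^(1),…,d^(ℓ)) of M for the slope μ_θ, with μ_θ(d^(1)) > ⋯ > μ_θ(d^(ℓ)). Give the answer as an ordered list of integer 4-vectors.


Barcode: M ≅ I[1,1], I[1,4], I[2,3]^2, I[2,4]. HN layers by μ_θ (4 steps, strictly decreasing):
  μ^(1)=6; μ^(2)=1; μ^(3)=-2; μ^(4)=-4

((0, 0, 0, 2); (0, 0, 4, 0); (0, 4, 0, 0); (2, 0, 0, 0))


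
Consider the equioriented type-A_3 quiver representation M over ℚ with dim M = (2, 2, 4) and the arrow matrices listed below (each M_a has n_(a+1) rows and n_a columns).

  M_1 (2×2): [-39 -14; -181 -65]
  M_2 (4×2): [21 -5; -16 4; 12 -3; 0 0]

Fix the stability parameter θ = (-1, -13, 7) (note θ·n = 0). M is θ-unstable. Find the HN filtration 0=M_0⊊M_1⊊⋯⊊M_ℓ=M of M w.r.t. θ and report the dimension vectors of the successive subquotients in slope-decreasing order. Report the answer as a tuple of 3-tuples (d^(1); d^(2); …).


Barcode: M ≅ I[1,3]^2, I[3,3]^2. HN layers by μ_θ (2 steps, strictly decreasing):
  μ^(1)=7; μ^(2)=-7

((0, 0, 4); (2, 2, 0))


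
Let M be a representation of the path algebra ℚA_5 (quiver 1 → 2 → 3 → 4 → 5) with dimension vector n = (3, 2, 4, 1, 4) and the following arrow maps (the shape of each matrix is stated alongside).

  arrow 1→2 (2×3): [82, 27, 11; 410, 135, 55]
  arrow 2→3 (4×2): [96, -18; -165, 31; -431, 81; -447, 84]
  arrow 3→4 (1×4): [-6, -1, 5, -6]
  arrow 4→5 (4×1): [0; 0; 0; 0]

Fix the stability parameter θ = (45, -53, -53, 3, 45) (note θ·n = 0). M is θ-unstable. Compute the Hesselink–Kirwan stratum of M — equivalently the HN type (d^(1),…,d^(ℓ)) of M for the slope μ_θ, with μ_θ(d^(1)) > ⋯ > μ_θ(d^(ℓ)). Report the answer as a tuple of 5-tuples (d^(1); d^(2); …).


Via rank(M_{q-1}∘⋯∘M_p): M ≅ I[1,1]^2, I[1,4], I[2,3], I[3,3]^2, I[5,5]^4.
μ_θ-semistable layers: μ^(1)=45; μ^(2)=3; μ^(3)=-61/3; μ^(4)=-53

((2, 0, 0, 0, 4); (0, 0, 0, 1, 0); (1, 1, 1, 0, 0); (0, 1, 3, 0, 0))


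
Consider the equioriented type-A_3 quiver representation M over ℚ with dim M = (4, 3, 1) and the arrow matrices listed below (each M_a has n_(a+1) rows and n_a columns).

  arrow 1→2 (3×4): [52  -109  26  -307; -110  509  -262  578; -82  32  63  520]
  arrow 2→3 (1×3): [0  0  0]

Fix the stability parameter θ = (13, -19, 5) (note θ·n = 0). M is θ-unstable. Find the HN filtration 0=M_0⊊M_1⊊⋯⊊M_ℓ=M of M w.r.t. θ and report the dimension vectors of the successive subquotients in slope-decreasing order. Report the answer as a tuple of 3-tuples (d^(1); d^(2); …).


Interval decomposition of M: I[1,1], I[1,2]^3, I[3,3].
HN type (ℓ=3): μ^(1)=13; μ^(2)=5; μ^(3)=-3

((1, 0, 0); (0, 0, 1); (3, 3, 0))


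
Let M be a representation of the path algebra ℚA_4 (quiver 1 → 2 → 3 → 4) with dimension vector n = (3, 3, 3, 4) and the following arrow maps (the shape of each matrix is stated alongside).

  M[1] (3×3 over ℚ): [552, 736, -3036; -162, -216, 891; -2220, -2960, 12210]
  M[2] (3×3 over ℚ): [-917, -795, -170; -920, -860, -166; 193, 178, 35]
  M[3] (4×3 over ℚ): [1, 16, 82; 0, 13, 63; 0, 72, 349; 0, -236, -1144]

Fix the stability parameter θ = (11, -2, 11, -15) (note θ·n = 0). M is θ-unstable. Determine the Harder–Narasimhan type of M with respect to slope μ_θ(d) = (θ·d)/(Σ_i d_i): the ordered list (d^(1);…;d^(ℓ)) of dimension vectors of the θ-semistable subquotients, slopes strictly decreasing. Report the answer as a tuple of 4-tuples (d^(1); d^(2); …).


Barcode: M ≅ I[1,1]^2, I[1,4], I[2,4]^2, I[4,4]. HN layers by μ_θ (4 steps, strictly decreasing):
  μ^(1)=11; μ^(2)=5/4; μ^(3)=-2; μ^(4)=-15

((2, 0, 0, 0); (1, 1, 1, 1); (0, 2, 2, 2); (0, 0, 0, 1))


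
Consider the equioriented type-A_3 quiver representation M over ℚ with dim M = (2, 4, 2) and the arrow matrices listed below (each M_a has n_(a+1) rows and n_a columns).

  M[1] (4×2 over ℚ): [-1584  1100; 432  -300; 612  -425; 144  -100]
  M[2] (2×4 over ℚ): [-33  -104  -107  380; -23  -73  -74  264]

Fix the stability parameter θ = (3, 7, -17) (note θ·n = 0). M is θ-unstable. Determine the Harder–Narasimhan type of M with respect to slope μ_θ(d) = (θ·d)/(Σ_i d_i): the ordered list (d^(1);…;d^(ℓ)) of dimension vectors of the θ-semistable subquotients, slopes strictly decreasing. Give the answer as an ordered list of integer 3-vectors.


Interval decomposition of M: I[1,1], I[1,3], I[2,2]^2, I[2,3].
HN type (ℓ=4): μ^(1)=7; μ^(2)=3; μ^(3)=-7/3; μ^(4)=-5

((0, 2, 0); (1, 0, 0); (1, 1, 1); (0, 1, 1))


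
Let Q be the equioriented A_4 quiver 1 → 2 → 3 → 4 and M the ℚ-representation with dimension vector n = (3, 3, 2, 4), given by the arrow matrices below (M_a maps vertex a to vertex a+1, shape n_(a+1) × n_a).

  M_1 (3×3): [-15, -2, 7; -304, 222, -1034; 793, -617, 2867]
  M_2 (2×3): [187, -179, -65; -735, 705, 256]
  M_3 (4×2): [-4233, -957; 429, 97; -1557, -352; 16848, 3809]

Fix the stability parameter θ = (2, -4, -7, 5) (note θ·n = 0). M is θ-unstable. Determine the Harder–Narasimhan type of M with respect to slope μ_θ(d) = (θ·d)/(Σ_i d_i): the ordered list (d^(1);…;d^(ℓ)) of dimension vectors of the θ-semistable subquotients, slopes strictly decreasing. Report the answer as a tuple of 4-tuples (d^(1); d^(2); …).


Via rank(M_{q-1}∘⋯∘M_p): M ≅ I[1,2], I[1,4]^2, I[4,4]^2.
μ_θ-semistable layers: μ^(1)=5; μ^(2)=-1; μ^(3)=-3

((0, 0, 0, 4); (1, 1, 0, 0); (2, 2, 2, 0))


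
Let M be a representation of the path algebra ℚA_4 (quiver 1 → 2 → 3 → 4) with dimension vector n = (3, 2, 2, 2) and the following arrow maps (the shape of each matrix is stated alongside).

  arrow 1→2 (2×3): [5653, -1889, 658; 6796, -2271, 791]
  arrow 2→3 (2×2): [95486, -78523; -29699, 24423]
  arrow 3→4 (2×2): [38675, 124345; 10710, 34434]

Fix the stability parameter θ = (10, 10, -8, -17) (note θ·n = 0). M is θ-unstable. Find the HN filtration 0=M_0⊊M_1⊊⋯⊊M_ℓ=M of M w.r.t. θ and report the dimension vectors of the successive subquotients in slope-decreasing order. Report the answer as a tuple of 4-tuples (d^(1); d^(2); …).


Via rank(M_{q-1}∘⋯∘M_p): M ≅ I[1,1], I[1,3], I[1,4], I[4,4].
μ_θ-semistable layers: μ^(1)=10; μ^(2)=4; μ^(3)=-5/4; μ^(4)=-17

((1, 0, 0, 0); (1, 1, 1, 0); (1, 1, 1, 1); (0, 0, 0, 1))


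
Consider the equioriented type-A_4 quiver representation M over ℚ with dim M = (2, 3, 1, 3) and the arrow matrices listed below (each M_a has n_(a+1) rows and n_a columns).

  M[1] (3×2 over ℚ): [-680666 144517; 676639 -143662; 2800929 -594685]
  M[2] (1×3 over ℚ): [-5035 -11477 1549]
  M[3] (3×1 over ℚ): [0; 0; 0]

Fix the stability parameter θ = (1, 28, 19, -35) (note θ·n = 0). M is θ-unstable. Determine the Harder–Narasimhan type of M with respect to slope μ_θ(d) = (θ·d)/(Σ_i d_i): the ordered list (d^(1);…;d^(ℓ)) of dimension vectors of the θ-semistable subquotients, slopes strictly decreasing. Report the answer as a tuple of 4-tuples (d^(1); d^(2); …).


Via rank(M_{q-1}∘⋯∘M_p): M ≅ I[1,2], I[1,3], I[2,2], I[4,4]^3.
μ_θ-semistable layers: μ^(1)=28; μ^(2)=47/2; μ^(3)=1; μ^(4)=-35

((0, 2, 0, 0); (0, 1, 1, 0); (2, 0, 0, 0); (0, 0, 0, 3))


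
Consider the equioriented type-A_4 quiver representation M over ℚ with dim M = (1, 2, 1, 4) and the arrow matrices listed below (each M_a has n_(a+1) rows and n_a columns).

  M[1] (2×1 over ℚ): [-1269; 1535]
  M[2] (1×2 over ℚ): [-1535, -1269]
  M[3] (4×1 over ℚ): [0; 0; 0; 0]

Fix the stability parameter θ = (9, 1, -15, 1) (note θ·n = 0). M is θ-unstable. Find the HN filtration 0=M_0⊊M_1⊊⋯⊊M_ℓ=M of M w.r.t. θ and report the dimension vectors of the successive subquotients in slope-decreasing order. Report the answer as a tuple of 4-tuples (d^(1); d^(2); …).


Interval decomposition of M: I[1,2], I[2,3], I[4,4]^4.
HN type (ℓ=3): μ^(1)=5; μ^(2)=1; μ^(3)=-7

((1, 1, 0, 0); (0, 0, 0, 4); (0, 1, 1, 0))


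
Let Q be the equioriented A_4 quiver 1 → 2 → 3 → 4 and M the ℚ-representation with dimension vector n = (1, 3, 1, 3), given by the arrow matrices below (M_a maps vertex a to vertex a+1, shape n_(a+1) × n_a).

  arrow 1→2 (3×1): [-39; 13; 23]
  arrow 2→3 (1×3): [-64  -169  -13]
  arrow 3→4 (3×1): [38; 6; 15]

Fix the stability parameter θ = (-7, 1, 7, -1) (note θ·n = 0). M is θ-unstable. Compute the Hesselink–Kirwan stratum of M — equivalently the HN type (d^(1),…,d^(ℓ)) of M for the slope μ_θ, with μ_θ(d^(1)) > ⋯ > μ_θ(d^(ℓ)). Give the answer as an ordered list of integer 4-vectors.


Barcode: M ≅ I[1,2], I[2,2], I[2,4], I[4,4]^2. HN layers by μ_θ (4 steps, strictly decreasing):
  μ^(1)=3; μ^(2)=1; μ^(3)=-1; μ^(4)=-7

((0, 0, 1, 1); (0, 3, 0, 0); (0, 0, 0, 2); (1, 0, 0, 0))


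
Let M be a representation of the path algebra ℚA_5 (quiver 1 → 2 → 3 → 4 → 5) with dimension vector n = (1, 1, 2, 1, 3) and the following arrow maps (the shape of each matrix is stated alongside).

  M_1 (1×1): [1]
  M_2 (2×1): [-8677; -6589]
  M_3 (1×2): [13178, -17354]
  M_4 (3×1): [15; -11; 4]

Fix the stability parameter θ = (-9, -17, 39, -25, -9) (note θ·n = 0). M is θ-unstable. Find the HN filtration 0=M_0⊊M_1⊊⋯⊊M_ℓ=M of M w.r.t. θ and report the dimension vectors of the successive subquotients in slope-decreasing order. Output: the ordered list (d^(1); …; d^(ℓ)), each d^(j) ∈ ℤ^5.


Barcode: M ≅ I[1,3], I[3,5], I[5,5]^2. HN layers by μ_θ (4 steps, strictly decreasing):
  μ^(1)=39; μ^(2)=5/3; μ^(3)=-9; μ^(4)=-13

((0, 0, 1, 0, 0); (0, 0, 1, 1, 1); (0, 0, 0, 0, 2); (1, 1, 0, 0, 0))


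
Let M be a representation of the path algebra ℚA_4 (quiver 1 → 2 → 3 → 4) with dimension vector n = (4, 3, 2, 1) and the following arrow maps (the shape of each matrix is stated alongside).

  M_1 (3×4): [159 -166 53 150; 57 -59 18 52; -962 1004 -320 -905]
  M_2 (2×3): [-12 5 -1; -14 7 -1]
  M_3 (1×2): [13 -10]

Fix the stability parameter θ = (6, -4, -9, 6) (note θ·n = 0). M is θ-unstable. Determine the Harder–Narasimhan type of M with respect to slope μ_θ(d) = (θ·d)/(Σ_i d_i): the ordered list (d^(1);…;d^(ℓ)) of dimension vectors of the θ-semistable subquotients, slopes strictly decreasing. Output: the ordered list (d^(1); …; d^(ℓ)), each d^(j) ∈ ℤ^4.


Barcode: M ≅ I[1,1], I[1,2], I[1,3], I[1,4]. HN layers by μ_θ (3 steps, strictly decreasing):
  μ^(1)=6; μ^(2)=1; μ^(3)=-7/3

((1, 0, 0, 1); (1, 1, 0, 0); (2, 2, 2, 0))


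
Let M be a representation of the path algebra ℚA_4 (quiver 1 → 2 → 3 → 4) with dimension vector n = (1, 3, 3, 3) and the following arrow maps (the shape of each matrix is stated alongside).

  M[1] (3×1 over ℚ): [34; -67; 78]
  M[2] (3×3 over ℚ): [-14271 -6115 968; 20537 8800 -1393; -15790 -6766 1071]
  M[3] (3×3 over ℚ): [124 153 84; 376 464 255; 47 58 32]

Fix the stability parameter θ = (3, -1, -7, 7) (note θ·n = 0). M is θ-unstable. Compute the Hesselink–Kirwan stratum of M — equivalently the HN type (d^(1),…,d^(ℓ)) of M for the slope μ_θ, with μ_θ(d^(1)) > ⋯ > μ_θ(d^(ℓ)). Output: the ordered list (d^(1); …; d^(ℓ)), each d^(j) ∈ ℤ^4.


Barcode: M ≅ I[1,4], I[2,4]^2. HN layers by μ_θ (3 steps, strictly decreasing):
  μ^(1)=7; μ^(2)=-5/3; μ^(3)=-4

((0, 0, 0, 3); (1, 1, 1, 0); (0, 2, 2, 0))


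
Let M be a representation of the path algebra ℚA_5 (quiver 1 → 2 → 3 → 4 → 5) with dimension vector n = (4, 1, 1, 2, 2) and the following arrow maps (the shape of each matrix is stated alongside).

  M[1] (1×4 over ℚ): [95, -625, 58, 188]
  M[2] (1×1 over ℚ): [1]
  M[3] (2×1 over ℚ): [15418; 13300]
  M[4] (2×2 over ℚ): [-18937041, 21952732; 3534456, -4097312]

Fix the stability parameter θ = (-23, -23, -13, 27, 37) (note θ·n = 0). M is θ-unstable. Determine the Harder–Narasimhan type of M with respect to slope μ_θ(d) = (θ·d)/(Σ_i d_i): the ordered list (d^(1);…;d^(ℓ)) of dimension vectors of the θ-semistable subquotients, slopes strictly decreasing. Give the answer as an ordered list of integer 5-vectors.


Barcode: M ≅ I[1,1]^3, I[1,5], I[4,4], I[5,5]. HN layers by μ_θ (4 steps, strictly decreasing):
  μ^(1)=37; μ^(2)=27; μ^(3)=-13; μ^(4)=-23

((0, 0, 0, 0, 2); (0, 0, 0, 2, 0); (0, 0, 1, 0, 0); (4, 1, 0, 0, 0))


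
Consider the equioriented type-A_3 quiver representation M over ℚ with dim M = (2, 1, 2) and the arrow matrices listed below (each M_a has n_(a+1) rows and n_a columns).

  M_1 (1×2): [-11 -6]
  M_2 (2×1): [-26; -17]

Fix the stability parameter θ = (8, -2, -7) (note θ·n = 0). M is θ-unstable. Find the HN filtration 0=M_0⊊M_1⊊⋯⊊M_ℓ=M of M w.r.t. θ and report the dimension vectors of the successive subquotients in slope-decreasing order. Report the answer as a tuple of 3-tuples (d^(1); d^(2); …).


Interval decomposition of M: I[1,1], I[1,3], I[3,3].
HN type (ℓ=3): μ^(1)=8; μ^(2)=-1/3; μ^(3)=-7

((1, 0, 0); (1, 1, 1); (0, 0, 1))


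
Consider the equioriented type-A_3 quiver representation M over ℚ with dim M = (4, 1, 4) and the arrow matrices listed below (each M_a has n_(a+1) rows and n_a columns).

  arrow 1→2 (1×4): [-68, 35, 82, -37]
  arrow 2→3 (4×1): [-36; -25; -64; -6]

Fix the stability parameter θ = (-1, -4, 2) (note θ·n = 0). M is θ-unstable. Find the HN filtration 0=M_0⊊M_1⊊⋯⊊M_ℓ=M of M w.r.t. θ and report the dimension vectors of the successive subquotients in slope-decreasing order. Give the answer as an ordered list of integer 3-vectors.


Via rank(M_{q-1}∘⋯∘M_p): M ≅ I[1,1]^3, I[1,3], I[3,3]^3.
μ_θ-semistable layers: μ^(1)=2; μ^(2)=-1; μ^(3)=-5/2

((0, 0, 4); (3, 0, 0); (1, 1, 0))


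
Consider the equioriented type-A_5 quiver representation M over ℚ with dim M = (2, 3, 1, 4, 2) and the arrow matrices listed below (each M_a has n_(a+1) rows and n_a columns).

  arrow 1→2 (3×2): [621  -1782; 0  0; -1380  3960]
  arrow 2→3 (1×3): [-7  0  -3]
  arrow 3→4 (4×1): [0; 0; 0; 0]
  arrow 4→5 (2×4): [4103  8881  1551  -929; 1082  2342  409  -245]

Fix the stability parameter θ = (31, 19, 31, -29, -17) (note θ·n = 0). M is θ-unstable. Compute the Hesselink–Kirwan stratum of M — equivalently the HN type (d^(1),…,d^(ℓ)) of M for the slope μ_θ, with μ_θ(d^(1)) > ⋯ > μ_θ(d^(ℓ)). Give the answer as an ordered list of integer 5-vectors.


Via rank(M_{q-1}∘⋯∘M_p): M ≅ I[1,1], I[1,3], I[2,2]^2, I[4,4]^2, I[4,5]^2.
μ_θ-semistable layers: μ^(1)=31; μ^(2)=25; μ^(3)=19; μ^(4)=-17; μ^(5)=-29

((1, 0, 1, 0, 0); (1, 1, 0, 0, 0); (0, 2, 0, 0, 0); (0, 0, 0, 0, 2); (0, 0, 0, 4, 0))


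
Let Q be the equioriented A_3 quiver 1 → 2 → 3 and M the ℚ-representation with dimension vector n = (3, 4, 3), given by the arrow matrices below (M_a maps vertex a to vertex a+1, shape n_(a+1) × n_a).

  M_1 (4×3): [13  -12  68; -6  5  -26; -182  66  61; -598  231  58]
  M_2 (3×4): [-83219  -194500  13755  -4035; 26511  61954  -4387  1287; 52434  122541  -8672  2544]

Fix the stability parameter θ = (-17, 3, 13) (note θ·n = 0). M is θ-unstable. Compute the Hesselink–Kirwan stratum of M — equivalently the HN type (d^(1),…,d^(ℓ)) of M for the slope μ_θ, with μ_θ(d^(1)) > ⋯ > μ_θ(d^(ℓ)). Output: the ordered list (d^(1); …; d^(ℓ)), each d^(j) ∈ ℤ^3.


Via rank(M_{q-1}∘⋯∘M_p): M ≅ I[1,3]^3, I[2,2].
μ_θ-semistable layers: μ^(1)=13; μ^(2)=3; μ^(3)=-17

((0, 0, 3); (0, 4, 0); (3, 0, 0))


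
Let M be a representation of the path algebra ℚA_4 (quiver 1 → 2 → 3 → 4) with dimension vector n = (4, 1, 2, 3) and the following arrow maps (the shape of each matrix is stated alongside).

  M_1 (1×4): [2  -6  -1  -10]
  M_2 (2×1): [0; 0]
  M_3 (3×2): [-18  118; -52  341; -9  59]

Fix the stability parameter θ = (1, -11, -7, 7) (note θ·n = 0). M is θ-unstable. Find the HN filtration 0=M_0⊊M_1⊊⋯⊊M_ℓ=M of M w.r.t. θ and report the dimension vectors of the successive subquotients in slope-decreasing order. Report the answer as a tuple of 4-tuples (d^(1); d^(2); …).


Barcode: M ≅ I[1,1]^3, I[1,2], I[3,4]^2, I[4,4]. HN layers by μ_θ (4 steps, strictly decreasing):
  μ^(1)=7; μ^(2)=1; μ^(3)=-5; μ^(4)=-7

((0, 0, 0, 3); (3, 0, 0, 0); (1, 1, 0, 0); (0, 0, 2, 0))


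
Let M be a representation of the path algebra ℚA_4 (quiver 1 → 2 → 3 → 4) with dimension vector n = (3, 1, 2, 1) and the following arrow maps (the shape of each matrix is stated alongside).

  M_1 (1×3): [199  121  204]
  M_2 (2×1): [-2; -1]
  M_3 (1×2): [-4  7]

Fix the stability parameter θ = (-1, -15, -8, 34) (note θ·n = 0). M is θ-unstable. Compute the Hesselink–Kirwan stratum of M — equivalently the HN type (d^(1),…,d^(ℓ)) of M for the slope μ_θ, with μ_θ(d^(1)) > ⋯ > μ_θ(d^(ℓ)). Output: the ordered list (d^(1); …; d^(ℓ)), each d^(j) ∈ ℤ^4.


Barcode: M ≅ I[1,1]^2, I[1,4], I[3,3]. HN layers by μ_θ (3 steps, strictly decreasing):
  μ^(1)=34; μ^(2)=-1; μ^(3)=-8

((0, 0, 0, 1); (2, 0, 0, 0); (1, 1, 2, 0))


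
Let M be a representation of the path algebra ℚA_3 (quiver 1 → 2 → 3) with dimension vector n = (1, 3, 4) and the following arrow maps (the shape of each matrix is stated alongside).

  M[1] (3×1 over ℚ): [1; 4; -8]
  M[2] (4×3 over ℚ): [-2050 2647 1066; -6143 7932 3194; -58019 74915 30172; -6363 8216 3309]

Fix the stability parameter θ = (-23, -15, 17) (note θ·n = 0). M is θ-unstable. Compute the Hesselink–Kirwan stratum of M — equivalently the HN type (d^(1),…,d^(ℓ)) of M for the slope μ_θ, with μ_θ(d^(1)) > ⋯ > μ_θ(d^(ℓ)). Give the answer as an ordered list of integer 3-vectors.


Interval decomposition of M: I[1,3], I[2,3]^2, I[3,3].
HN type (ℓ=3): μ^(1)=17; μ^(2)=-15; μ^(3)=-23

((0, 0, 4); (0, 3, 0); (1, 0, 0))


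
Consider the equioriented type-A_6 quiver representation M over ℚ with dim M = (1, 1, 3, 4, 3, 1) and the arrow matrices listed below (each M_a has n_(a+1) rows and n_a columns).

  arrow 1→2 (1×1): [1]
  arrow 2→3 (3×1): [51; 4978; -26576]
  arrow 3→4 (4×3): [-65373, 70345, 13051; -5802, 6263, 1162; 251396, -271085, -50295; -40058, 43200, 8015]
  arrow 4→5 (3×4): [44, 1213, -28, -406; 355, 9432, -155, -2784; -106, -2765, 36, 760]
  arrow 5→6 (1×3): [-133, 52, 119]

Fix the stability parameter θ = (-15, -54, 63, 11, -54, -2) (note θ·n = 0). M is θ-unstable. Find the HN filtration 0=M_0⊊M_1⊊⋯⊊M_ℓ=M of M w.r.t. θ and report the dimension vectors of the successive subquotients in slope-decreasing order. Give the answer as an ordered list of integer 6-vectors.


Interval decomposition of M: I[1,6], I[3,5]^2, I[4,4].
HN type (ℓ=4): μ^(1)=11; μ^(2)=20/3; μ^(3)=9/2; μ^(4)=-69/2

((0, 0, 0, 1, 0, 0); (0, 0, 2, 2, 2, 0); (0, 0, 1, 1, 1, 1); (1, 1, 0, 0, 0, 0))


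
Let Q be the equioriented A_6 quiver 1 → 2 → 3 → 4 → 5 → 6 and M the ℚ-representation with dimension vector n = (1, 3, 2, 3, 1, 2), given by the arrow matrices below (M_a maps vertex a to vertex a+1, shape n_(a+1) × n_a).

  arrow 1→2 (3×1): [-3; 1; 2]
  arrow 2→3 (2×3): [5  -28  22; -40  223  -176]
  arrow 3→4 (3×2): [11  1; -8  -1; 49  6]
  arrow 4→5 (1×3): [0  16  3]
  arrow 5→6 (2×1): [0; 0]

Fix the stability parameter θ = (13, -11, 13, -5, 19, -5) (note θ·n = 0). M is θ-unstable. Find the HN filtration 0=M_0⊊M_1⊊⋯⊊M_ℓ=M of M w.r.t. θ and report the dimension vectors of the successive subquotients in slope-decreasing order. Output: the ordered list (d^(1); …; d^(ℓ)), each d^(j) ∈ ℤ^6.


Barcode: M ≅ I[1,5], I[2,2], I[2,4], I[4,4], I[6,6]^2. HN layers by μ_θ (5 steps, strictly decreasing):
  μ^(1)=19; μ^(2)=4; μ^(3)=1; μ^(4)=-5; μ^(5)=-11

((0, 0, 0, 0, 1, 0); (0, 0, 2, 2, 0, 0); (1, 1, 0, 0, 0, 0); (0, 0, 0, 1, 0, 2); (0, 2, 0, 0, 0, 0))


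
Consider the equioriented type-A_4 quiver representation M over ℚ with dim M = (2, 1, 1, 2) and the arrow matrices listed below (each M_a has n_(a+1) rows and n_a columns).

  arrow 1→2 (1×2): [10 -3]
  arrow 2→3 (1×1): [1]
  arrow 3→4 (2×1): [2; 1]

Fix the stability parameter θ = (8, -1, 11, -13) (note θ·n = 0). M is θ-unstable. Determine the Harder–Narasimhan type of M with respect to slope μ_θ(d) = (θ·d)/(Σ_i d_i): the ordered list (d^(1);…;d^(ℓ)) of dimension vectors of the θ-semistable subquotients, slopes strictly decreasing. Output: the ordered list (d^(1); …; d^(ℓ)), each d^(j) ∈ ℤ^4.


Barcode: M ≅ I[1,1], I[1,4], I[4,4]. HN layers by μ_θ (3 steps, strictly decreasing):
  μ^(1)=8; μ^(2)=5/4; μ^(3)=-13

((1, 0, 0, 0); (1, 1, 1, 1); (0, 0, 0, 1))


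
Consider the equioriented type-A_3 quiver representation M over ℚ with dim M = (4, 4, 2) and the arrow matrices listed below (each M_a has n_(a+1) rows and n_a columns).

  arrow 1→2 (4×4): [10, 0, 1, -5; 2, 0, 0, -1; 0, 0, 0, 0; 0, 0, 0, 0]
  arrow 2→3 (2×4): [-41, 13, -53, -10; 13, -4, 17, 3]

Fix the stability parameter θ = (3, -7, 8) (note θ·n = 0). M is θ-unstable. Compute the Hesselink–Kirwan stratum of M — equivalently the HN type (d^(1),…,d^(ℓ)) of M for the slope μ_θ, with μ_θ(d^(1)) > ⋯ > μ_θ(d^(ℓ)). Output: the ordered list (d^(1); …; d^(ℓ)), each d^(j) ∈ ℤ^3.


Barcode: M ≅ I[1,1]^2, I[1,3]^2, I[2,2]^2. HN layers by μ_θ (4 steps, strictly decreasing):
  μ^(1)=8; μ^(2)=3; μ^(3)=-2; μ^(4)=-7

((0, 0, 2); (2, 0, 0); (2, 2, 0); (0, 2, 0))


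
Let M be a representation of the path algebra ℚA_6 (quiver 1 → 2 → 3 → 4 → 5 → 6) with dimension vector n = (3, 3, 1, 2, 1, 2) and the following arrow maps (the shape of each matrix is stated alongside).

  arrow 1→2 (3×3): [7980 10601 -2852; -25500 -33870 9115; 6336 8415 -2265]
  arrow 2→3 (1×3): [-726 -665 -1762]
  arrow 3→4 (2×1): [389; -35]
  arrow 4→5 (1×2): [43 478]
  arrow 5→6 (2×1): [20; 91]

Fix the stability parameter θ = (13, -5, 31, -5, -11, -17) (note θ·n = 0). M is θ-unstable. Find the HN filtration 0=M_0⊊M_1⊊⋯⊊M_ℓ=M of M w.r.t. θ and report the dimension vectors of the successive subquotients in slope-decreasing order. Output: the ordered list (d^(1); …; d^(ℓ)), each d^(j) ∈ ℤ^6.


Barcode: M ≅ I[1,1], I[1,2], I[1,6], I[2,2], I[4,4], I[6,6]. HN layers by μ_θ (5 steps, strictly decreasing):
  μ^(1)=13; μ^(2)=4; μ^(3)=1; μ^(4)=-5; μ^(5)=-17

((1, 0, 0, 0, 0, 0); (1, 1, 0, 0, 0, 0); (1, 1, 1, 1, 1, 1); (0, 1, 0, 1, 0, 0); (0, 0, 0, 0, 0, 1))


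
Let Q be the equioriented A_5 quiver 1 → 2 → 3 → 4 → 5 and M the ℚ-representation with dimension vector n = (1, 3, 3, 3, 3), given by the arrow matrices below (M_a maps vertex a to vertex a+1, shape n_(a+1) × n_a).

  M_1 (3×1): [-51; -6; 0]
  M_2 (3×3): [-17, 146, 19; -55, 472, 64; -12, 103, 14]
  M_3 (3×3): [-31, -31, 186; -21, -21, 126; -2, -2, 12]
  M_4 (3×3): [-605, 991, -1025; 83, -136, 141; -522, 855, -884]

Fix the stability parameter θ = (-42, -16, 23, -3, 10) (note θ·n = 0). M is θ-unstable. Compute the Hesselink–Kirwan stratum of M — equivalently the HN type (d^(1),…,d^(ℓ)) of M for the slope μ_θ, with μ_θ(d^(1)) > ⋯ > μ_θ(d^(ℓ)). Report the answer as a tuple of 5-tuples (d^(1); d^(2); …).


Barcode: M ≅ I[1,3], I[2,3], I[2,5], I[4,4], I[4,5], I[5,5]. HN layers by μ_θ (5 steps, strictly decreasing):
  μ^(1)=23; μ^(2)=10; μ^(3)=-3; μ^(4)=-16; μ^(5)=-42

((0, 0, 2, 0, 0); (0, 0, 1, 1, 3); (0, 0, 0, 2, 0); (0, 3, 0, 0, 0); (1, 0, 0, 0, 0))


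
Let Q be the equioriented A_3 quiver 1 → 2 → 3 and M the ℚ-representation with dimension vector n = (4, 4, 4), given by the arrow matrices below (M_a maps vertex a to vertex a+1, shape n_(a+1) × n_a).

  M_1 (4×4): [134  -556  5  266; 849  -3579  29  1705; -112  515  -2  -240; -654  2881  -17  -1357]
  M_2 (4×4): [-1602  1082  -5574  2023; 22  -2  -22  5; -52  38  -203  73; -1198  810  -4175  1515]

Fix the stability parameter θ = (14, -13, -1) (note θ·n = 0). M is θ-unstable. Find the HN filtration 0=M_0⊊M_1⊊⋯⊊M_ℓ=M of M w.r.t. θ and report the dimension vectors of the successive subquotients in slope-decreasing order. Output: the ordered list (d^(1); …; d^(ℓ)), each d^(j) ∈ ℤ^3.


Barcode: M ≅ I[1,2], I[1,3]^3, I[3,3]. HN layers by μ_θ (3 steps, strictly decreasing):
  μ^(1)=1/2; μ^(2)=0; μ^(3)=-1

((1, 1, 0); (3, 3, 3); (0, 0, 1))


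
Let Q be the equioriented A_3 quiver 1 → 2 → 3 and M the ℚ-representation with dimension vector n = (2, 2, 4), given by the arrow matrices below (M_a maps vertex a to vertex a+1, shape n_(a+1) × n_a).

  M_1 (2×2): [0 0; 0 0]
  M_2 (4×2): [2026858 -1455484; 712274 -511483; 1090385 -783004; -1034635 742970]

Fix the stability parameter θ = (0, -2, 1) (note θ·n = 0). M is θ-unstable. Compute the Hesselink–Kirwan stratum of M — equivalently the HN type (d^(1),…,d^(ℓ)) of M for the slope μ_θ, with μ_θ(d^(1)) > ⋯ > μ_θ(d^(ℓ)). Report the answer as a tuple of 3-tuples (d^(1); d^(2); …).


Barcode: M ≅ I[1,1]^2, I[2,3]^2, I[3,3]^2. HN layers by μ_θ (3 steps, strictly decreasing):
  μ^(1)=1; μ^(2)=0; μ^(3)=-2

((0, 0, 4); (2, 0, 0); (0, 2, 0))
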